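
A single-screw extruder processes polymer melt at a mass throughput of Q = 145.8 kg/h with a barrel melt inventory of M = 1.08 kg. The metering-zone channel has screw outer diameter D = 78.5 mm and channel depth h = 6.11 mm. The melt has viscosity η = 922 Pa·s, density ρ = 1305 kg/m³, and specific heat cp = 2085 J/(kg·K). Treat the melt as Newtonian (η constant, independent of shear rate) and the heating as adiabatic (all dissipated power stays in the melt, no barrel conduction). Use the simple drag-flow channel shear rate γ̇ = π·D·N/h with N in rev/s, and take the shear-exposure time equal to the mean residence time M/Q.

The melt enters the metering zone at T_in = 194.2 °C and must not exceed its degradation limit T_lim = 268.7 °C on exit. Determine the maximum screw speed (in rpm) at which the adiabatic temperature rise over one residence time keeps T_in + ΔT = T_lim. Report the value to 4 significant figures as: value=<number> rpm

Throughput in SI: Q_s = 145.8 kg/h ÷ 3600 s/h = 0.0405 kg/s
t_res = M / Q_s = 1.08 / 0.0405 = 26.6667 s
Convert to metres: D = 0.0785 m, h = 0.00611 m
Allowable rise: ΔT_a = T_lim − T_in = 268.7 − 194.2 = 74.5 K
Invert ΔT = ηγ̇²t_res/(ρcp) for γ̇: γ̇_max² = ΔT_a ρ cp / (η t_res) = 74.5·1305·2085 / (922·26.6667) = 8244.67 s⁻²
Take the square root: γ̇_max = √(8244.67) = 90.8002 s⁻¹
N_max = γ̇_max h / (πD) = 90.8002·0.00611/(π·0.0785) = 2.24962 rev/s → ×60 = 134.977 rpm

value=135.0 rpm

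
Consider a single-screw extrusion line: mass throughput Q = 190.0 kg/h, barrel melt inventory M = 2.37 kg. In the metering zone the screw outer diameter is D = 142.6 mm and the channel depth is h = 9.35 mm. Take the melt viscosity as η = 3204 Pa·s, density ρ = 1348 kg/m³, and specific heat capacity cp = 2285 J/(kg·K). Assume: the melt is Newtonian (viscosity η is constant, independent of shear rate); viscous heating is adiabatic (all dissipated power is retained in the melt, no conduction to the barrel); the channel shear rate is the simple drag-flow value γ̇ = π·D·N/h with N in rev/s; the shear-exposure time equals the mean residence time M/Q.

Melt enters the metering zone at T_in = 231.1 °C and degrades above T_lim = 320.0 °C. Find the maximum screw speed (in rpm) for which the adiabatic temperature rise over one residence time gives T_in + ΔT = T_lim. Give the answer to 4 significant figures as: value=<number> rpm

value=54.63 rpm

Convert throughput: Q = 190.0 kg/h = 190.0/3600 = 0.0527778 kg/s
t_res = M / Q_s = 2.37 ÷ 0.0527778 = 44.9053 s
Convert to metres: D = 0.1426 m, h = 0.00935 m
ΔT_a = T_lim − T_in = 320.0 − 231.1 = 88.9 K
γ̇_max² = ΔT_a·ρ·cp/(η·t_res) = 88.9·1348·2285/(3204·44.9053) = 1903.22 s⁻²
γ̇_max = √1903.22 = 43.6259 s⁻¹
N_max = γ̇_max h / (πD) = 43.6259·0.00935/(π·0.1426) = 0.910513 rev/s → ×60 = 54.6308 rpm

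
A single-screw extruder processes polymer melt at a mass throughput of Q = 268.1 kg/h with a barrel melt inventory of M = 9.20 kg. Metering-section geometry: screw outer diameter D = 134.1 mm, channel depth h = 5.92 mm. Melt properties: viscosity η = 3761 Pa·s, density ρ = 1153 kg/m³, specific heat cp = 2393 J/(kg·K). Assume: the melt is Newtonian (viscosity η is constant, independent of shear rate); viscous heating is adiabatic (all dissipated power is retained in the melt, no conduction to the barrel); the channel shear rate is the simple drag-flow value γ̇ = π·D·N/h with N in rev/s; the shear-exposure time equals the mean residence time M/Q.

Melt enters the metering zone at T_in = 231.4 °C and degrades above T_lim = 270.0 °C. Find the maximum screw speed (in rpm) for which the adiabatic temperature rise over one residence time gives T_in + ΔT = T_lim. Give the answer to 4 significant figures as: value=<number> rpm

Q_s = Q / 3600 = 268.1 / 3600 = 0.0744722 kg/s
Mean residence time: t_res = M/Q_s = 9.20 kg / 0.0744722 kg/s = 123.536 s
D = 134.1 mm = 0.1341 m;  h = 5.92 mm = 0.00592 m
ΔT_a = T_lim − T_in = 270.0 °C − 231.4 °C = 38.6 K
γ̇_max² = ΔT_a·ρ·cp / (η·t_res) = [38.6 × 1153 × 2393] / [3761 × 123.536] = 229.225 s⁻²
γ̇_max = √229.225 = 15.1402 s⁻¹
N_max = γ̇_max·h / (π·D) = 15.1402 · 0.00592 / (π · 0.1341) = 0.212752 rev/s = 12.7651 rpm

value=12.77 rpm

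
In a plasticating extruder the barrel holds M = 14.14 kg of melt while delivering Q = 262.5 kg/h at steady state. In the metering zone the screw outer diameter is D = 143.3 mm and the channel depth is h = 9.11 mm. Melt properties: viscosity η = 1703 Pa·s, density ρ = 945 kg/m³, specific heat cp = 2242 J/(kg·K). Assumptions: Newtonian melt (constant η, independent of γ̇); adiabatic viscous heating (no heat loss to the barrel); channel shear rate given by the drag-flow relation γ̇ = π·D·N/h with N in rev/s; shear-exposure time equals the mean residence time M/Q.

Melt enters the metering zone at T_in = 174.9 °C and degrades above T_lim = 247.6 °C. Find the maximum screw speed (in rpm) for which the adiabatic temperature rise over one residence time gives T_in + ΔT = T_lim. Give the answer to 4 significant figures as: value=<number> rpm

Convert throughput: Q = 262.5 kg/h = 262.5/3600 = 0.0729167 kg/s
Mean residence time: t_res = M/Q_s = 14.14 kg / 0.0729167 kg/s = 193.92 s
Geometry in SI: D = 143.3 mm → 0.1433 m, h = 9.11 mm → 0.00911 m
ΔT_a = T_lim − T_in = 247.6 °C − 174.9 °C = 72.7 K
γ̇_max² = ΔT_a·ρ·cp/(η·t_res) = 72.7·945·2242/(1703·193.92) = 466.406 s⁻²
Take the square root: γ̇_max = √(466.406) = 21.5964 s⁻¹
N_max = γ̇_max h / (πD) = 21.5964·0.00911/(π·0.1433) = 0.437023 rev/s → ×60 = 26.2214 rpm

value=26.22 rpm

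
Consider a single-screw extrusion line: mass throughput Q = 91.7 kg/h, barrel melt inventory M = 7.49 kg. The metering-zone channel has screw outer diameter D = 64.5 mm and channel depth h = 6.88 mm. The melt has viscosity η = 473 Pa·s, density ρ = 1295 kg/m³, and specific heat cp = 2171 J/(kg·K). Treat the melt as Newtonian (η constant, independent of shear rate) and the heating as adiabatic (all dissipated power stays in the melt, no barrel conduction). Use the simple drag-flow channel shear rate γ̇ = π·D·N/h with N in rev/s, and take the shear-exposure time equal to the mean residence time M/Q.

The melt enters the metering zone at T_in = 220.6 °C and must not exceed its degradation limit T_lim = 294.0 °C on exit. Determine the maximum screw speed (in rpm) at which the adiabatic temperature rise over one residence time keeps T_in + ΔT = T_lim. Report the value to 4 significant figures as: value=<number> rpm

Throughput in SI: Q_s = 91.7 kg/h ÷ 3600 s/h = 0.0254722 kg/s
t_res = M / Q_s = 7.49 / 0.0254722 = 294.046 s
D = 64.5 mm = 0.0645 m;  h = 6.88 mm = 0.00688 m
ΔT_a = T_lim − T_in = 294.0 °C − 220.6 °C = 73.4 K
Invert ΔT = ηγ̇²t_res/(ρcp) for γ̇: γ̇_max² = ΔT_a ρ cp / (η t_res) = 73.4·1295·2171 / (473·294.046) = 1483.71 s⁻²
γ̇_max = √1483.71 = 38.519 s⁻¹
Solve γ̇ = πDN/h for N: N_max = γ̇_max·h/(π·D) = 38.519 × 0.00688 / (π × 0.0645) = 1.30784 rev/s = 78.4702 rpm

value=78.47 rpm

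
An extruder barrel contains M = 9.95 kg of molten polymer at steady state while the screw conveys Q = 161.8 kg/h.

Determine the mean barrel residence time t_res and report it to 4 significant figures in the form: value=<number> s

value=221.4 s

Throughput in SI: Q_s = 161.8 kg/h ÷ 3600 s/h = 0.0449444 kg/s
t_res = M / Q_s = 9.95 / 0.0449444 = 221.384 s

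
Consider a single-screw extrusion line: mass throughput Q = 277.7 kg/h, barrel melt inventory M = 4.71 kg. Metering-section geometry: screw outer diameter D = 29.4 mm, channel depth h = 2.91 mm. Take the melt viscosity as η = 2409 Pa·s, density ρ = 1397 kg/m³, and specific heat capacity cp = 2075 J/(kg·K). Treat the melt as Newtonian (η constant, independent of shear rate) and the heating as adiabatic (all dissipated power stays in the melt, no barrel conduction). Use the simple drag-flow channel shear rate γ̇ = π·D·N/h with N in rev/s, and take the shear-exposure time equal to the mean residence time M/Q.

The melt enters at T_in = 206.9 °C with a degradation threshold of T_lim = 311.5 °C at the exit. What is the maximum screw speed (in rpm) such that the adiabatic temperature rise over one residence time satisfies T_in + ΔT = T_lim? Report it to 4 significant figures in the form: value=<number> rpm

value=85.83 rpm

Q_s = Q / 3600 = 277.7 / 3600 = 0.0771389 kg/s
Mean residence time: t_res = M/Q_s = 4.71 kg / 0.0771389 kg/s = 61.0587 s
Convert to metres: D = 0.0294 m, h = 0.00291 m
ΔT_a = T_lim − T_in = 311.5 − 206.9 = 104.6 K
Invert ΔT = ηγ̇²t_res/(ρcp) for γ̇: γ̇_max² = ΔT_a ρ cp / (η t_res) = 104.6·1397·2075 / (2409·61.0587) = 2061.4 s⁻²
γ̇_max = √2061.4 = 45.4026 s⁻¹
N_max = γ̇_max·h / (π·D) = 45.4026 · 0.00291 / (π · 0.0294) = 1.43046 rev/s = 85.8278 rpm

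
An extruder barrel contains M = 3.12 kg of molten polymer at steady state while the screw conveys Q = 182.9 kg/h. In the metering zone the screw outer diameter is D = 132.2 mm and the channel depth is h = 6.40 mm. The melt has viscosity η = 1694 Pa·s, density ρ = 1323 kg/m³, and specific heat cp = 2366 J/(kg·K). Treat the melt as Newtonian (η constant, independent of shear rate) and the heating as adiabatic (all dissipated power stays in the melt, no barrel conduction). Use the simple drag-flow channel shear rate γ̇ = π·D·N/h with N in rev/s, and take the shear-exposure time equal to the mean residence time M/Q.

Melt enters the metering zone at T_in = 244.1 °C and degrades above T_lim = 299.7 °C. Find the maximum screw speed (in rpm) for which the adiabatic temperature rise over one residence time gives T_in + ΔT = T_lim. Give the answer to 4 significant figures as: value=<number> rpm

Q_s = Q / 3600 = 182.9 / 3600 = 0.0508056 kg/s
t_res = M / Q_s = 3.12 ÷ 0.0508056 = 61.4106 s
Geometry in SI: D = 132.2 mm → 0.1322 m, h = 6.40 mm → 0.0064 m
Allowable rise: ΔT_a = T_lim − T_in = 299.7 − 244.1 = 55.6 K
Invert ΔT = ηγ̇²t_res/(ρcp) for γ̇: γ̇_max² = ΔT_a ρ cp / (η t_res) = 55.6·1323·2366 / (1694·61.4106) = 1672.99 s⁻²
γ̇_max = sqrt(1672.99) = 40.9022 s⁻¹
N_max = γ̇_max·h / (π·D) = 40.9022 · 0.0064 / (π · 0.1322) = 0.630297 rev/s = 37.8178 rpm

value=37.82 rpm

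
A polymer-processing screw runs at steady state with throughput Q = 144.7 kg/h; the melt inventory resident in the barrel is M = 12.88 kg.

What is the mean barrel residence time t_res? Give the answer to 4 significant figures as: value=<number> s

value=320.4 s

Convert throughput: Q = 144.7 kg/h = 144.7/3600 = 0.0401944 kg/s
t_res = M / Q_s = 12.88 ÷ 0.0401944 = 320.442 s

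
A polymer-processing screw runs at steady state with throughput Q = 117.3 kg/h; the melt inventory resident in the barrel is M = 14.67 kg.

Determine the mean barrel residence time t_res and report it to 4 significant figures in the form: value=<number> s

Q_s = Q / 3600 = 117.3 / 3600 = 0.0325833 kg/s
t_res = M / Q_s = 14.67 ÷ 0.0325833 = 450.23 s

value=450.2 s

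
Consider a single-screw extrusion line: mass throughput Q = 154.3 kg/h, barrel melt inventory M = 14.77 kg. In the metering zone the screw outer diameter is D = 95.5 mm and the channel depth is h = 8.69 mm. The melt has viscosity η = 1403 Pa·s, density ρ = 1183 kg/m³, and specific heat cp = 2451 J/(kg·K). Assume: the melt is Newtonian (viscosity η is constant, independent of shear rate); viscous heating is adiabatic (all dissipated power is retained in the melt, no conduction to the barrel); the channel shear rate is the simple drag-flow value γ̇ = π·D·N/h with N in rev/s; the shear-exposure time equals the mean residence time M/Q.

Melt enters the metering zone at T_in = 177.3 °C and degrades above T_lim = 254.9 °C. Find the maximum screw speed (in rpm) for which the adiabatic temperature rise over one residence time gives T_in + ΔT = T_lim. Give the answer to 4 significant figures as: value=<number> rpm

value=37.49 rpm

Q_s = Q / 3600 = 154.3 / 3600 = 0.0428611 kg/s
t_res = M / Q_s = 14.77 ÷ 0.0428611 = 344.601 s
Geometry in SI: D = 95.5 mm → 0.0955 m, h = 8.69 mm → 0.00869 m
Allowable rise: ΔT_a = T_lim − T_in = 254.9 − 177.3 = 77.6 K
Invert ΔT = ηγ̇²t_res/(ρcp) for γ̇: γ̇_max² = ΔT_a ρ cp / (η t_res) = 77.6·1183·2451 / (1403·344.601) = 465.388 s⁻²
γ̇_max = √465.388 = 21.5728 s⁻¹
N_max = γ̇_max h / (πD) = 21.5728·0.00869/(π·0.0955) = 0.624848 rev/s → ×60 = 37.4909 rpm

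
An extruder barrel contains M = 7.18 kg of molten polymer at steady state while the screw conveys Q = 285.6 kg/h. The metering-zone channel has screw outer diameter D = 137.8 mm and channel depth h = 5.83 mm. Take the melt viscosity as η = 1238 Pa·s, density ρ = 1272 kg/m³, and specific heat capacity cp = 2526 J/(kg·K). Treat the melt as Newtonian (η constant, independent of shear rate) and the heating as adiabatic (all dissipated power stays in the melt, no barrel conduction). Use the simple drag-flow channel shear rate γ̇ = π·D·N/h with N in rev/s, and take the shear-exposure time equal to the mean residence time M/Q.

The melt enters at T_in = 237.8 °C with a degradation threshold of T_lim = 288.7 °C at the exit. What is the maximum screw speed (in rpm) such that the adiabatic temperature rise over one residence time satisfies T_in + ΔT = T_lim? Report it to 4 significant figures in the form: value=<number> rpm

Q_s = Q / 3600 = 285.6 / 3600 = 0.0793333 kg/s
Mean residence time: t_res = M/Q_s = 7.18 kg / 0.0793333 kg/s = 90.5042 s
Geometry in SI: D = 137.8 mm → 0.1378 m, h = 5.83 mm → 0.00583 m
ΔT_a = T_lim − T_in = 288.7 − 237.8 = 50.9 K
γ̇_max² = ΔT_a·ρ·cp / (η·t_res) = [50.9 × 1272 × 2526] / [1238 × 90.5042] = 1459.65 s⁻²
γ̇_max = √1459.65 = 38.2054 s⁻¹
Solve γ̇ = πDN/h for N: N_max = γ̇_max·h/(π·D) = 38.2054 × 0.00583 / (π × 0.1378) = 0.51451 rev/s = 30.8706 rpm

value=30.87 rpm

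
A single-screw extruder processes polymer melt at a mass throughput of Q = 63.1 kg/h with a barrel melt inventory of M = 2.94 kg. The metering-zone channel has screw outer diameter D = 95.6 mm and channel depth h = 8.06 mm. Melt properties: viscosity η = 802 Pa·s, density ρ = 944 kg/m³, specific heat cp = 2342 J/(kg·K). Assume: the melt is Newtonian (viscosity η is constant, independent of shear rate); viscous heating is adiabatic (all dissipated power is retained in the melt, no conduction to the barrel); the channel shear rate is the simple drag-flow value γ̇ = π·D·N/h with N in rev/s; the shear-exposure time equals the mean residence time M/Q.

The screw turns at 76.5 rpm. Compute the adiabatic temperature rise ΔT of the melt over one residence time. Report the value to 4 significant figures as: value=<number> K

value=137.3 K

Q_s = Q / 3600 = 63.1 / 3600 = 0.0175278 kg/s
t_res = M / Q_s = 2.94 / 0.0175278 = 167.734 s
D = 95.6 mm = 0.0956 m;  h = 8.06 mm = 0.00806 m;  N = 76.5 rpm / 60 = 1.275 rev/s
γ̇ = π D N / h = (π)(0.0956)(1.275) / 0.00806 = 47.5098 s⁻¹
ΔT = η·γ̇²·t_res/(ρ·cp) = [802 × 47.5098² × 167.734] / [944 × 2342] = 137.341 K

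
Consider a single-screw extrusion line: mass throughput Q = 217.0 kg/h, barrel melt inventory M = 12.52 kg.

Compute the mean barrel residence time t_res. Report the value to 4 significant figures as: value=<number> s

Q_s = Q / 3600 = 217.0 / 3600 = 0.0602778 kg/s
Mean residence time: t_res = M/Q_s = 12.52 kg / 0.0602778 kg/s = 207.705 s

value=207.7 s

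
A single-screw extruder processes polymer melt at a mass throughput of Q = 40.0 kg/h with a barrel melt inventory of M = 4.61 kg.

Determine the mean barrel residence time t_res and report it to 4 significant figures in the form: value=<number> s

value=414.9 s

Q_s = Q / 3600 = 40.0 / 3600 = 0.0111111 kg/s
t_res = M / Q_s = 4.61 ÷ 0.0111111 = 414.9 s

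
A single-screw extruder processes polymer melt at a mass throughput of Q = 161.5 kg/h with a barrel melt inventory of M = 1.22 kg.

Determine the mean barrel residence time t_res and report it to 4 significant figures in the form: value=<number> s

Q_s = Q / 3600 = 161.5 / 3600 = 0.0448611 kg/s
t_res = M / Q_s = 1.22 ÷ 0.0448611 = 27.195 s

value=27.20 s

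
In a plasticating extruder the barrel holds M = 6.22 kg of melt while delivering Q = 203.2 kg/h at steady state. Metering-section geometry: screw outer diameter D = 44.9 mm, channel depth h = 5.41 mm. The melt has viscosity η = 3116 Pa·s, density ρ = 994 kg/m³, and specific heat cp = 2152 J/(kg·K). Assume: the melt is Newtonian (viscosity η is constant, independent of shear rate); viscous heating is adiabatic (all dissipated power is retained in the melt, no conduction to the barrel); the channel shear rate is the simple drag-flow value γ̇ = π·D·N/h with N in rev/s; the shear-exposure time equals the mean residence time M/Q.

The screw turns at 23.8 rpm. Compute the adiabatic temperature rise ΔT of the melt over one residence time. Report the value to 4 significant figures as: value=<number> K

value=17.17 K

Q_s = Q / 3600 = 203.2 / 3600 = 0.0564444 kg/s
t_res = M / Q_s = 6.22 / 0.0564444 = 110.197 s
D = 44.9 mm = 0.0449 m;  h = 5.41 mm = 0.00541 m;  N = 23.8 rpm / 60 = 0.396667 rev/s
Shear rate: γ̇ = πDN/h = π·0.0449·0.396667/0.00541 = 10.3425 s⁻¹
ΔT = η·γ̇²·t_res / (ρ·cp) = 3116 · (10.3425)² · 110.197 / (994 · 2152) = 17.1707 K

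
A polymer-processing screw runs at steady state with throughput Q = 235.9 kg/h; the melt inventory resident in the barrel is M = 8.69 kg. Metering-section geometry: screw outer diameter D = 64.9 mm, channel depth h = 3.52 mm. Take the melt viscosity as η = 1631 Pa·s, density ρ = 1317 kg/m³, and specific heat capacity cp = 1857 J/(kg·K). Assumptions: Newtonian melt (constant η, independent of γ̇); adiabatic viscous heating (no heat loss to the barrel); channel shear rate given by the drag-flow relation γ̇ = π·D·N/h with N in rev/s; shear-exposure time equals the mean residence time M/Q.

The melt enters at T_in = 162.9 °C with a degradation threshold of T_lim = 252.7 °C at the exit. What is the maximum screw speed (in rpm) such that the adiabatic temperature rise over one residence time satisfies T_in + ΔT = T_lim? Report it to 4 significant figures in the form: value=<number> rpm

value=33.01 rpm

Convert throughput: Q = 235.9 kg/h = 235.9/3600 = 0.0655278 kg/s
t_res = M / Q_s = 8.69 ÷ 0.0655278 = 132.616 s
Convert to metres: D = 0.0649 m, h = 0.00352 m
ΔT_a = T_lim − T_in = 252.7 °C − 162.9 °C = 89.8 K
γ̇_max² = ΔT_a·ρ·cp/(η·t_res) = 89.8·1317·1857/(1631·132.616) = 1015.37 s⁻²
γ̇_max = √1015.37 = 31.8649 s⁻¹
N_max = γ̇_max·h / (π·D) = 31.8649 · 0.00352 / (π · 0.0649) = 0.550124 rev/s = 33.0075 rpm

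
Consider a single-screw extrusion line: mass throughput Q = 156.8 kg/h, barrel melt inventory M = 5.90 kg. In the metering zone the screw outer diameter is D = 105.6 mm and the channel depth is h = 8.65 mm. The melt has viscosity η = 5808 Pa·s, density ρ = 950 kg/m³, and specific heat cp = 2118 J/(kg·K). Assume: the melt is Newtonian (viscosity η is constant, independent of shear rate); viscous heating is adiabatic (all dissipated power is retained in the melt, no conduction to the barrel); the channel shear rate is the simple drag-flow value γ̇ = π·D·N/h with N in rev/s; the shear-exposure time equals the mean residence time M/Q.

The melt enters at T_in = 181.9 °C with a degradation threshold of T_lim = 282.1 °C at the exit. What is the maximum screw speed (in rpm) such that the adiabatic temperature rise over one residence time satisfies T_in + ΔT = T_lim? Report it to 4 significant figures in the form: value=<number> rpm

Convert throughput: Q = 156.8 kg/h = 156.8/3600 = 0.0435556 kg/s
t_res = M / Q_s = 5.90 ÷ 0.0435556 = 135.459 s
Geometry in SI: D = 105.6 mm → 0.1056 m, h = 8.65 mm → 0.00865 m
Allowable rise: ΔT_a = T_lim − T_in = 282.1 − 181.9 = 100.2 K
γ̇_max² = ΔT_a·ρ·cp/(η·t_res) = 100.2·950·2118/(5808·135.459) = 256.261 s⁻²
Take the square root: γ̇_max = √(256.261) = 16.0081 s⁻¹
N_max = γ̇_max h / (πD) = 16.0081·0.00865/(π·0.1056) = 0.417391 rev/s → ×60 = 25.0435 rpm

value=25.04 rpm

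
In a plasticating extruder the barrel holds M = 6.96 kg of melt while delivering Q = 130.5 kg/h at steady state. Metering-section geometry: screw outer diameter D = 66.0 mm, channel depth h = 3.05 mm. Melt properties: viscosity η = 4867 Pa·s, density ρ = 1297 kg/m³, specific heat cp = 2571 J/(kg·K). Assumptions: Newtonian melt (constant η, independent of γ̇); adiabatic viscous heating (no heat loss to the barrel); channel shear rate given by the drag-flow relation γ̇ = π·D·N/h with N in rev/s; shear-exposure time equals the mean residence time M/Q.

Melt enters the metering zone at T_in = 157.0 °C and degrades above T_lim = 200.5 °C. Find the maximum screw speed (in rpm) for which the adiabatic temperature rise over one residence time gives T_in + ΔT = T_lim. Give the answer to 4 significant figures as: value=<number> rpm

value=11.00 rpm

Throughput in SI: Q_s = 130.5 kg/h ÷ 3600 s/h = 0.03625 kg/s
t_res = M / Q_s = 6.96 ÷ 0.03625 = 192 s
Convert to metres: D = 0.066 m, h = 0.00305 m
ΔT_a = T_lim − T_in = 200.5 °C − 157.0 °C = 43.5 K
γ̇_max² = ΔT_a·ρ·cp / (η·t_res) = [43.5 × 1297 × 2571] / [4867 × 192] = 155.228 s⁻²
γ̇_max = √155.228 = 12.459 s⁻¹
Solve γ̇ = πDN/h for N: N_max = γ̇_max·h/(π·D) = 12.459 × 0.00305 / (π × 0.066) = 0.18327 rev/s = 10.9962 rpm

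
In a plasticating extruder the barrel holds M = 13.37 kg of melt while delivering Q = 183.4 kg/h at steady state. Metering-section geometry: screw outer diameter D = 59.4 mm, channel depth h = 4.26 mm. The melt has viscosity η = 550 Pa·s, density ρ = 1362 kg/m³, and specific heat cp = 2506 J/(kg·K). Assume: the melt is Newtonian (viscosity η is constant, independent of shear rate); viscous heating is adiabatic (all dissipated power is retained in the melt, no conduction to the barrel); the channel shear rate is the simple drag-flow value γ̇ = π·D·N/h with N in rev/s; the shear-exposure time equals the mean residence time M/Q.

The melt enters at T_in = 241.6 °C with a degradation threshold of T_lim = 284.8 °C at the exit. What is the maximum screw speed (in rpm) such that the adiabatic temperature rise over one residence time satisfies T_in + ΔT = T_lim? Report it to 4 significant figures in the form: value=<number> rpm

value=43.78 rpm

Convert throughput: Q = 183.4 kg/h = 183.4/3600 = 0.0509444 kg/s
t_res = M / Q_s = 13.37 ÷ 0.0509444 = 262.443 s
Geometry in SI: D = 59.4 mm → 0.0594 m, h = 4.26 mm → 0.00426 m
ΔT_a = T_lim − T_in = 284.8 °C − 241.6 °C = 43.2 K
γ̇_max² = ΔT_a·ρ·cp/(η·t_res) = 43.2·1362·2506/(550·262.443) = 1021.51 s⁻²
γ̇_max = sqrt(1021.51) = 31.9611 s⁻¹
Solve γ̇ = πDN/h for N: N_max = γ̇_max·h/(π·D) = 31.9611 × 0.00426 / (π × 0.0594) = 0.729618 rev/s = 43.7771 rpm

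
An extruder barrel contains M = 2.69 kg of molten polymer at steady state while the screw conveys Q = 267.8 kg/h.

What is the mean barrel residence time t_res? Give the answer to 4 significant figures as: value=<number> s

Q_s = Q / 3600 = 267.8 / 3600 = 0.0743889 kg/s
t_res = M / Q_s = 2.69 / 0.0743889 = 36.1613 s

value=36.16 s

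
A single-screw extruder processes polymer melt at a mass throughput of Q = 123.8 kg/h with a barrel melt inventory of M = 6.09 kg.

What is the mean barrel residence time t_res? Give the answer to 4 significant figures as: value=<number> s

value=177.1 s

Throughput in SI: Q_s = 123.8 kg/h ÷ 3600 s/h = 0.0343889 kg/s
t_res = M / Q_s = 6.09 / 0.0343889 = 177.092 s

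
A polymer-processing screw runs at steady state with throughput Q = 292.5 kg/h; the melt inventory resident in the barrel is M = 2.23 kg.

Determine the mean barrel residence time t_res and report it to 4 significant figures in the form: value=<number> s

Q_s = Q / 3600 = 292.5 / 3600 = 0.08125 kg/s
t_res = M / Q_s = 2.23 ÷ 0.08125 = 27.4462 s

value=27.45 s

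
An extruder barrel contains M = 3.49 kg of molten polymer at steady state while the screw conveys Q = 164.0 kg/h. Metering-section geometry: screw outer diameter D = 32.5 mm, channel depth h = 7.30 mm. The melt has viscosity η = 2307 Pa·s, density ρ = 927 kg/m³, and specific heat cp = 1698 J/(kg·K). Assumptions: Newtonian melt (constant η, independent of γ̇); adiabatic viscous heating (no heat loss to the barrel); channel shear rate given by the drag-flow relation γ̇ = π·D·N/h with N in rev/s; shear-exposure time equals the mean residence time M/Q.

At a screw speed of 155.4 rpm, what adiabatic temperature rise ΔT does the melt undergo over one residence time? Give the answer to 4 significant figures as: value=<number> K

value=147.3 K

Throughput in SI: Q_s = 164.0 kg/h ÷ 3600 s/h = 0.0455556 kg/s
Mean residence time: t_res = M/Q_s = 3.49 kg / 0.0455556 kg/s = 76.6098 s
Geometry in metres: D = 32.5 mm → 0.0325 m, h = 7.30 mm → 0.0073 m; screw speed N = 155.4 rpm = 2.59 rev/s
γ̇ = π D N / h = (π)(0.0325)(2.59) / 0.0073 = 36.2251 s⁻¹
Adiabatic rise: ΔT = η γ̇² t_res / (ρ cp) = 2307·(36.2251)²·76.6098 / (927·1698) = 147.345 K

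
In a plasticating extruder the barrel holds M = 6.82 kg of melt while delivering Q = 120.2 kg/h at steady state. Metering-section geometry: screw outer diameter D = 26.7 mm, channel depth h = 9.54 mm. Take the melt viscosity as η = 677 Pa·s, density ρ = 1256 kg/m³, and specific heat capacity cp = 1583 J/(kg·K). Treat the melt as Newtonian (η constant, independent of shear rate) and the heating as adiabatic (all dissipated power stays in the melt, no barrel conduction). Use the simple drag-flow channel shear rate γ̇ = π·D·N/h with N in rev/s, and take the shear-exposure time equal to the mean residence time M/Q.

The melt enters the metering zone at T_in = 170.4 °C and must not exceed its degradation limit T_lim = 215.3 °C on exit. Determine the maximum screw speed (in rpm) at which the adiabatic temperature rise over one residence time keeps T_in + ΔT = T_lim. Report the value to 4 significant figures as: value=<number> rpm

value=173.4 rpm

Throughput in SI: Q_s = 120.2 kg/h ÷ 3600 s/h = 0.0333889 kg/s
Mean residence time: t_res = M/Q_s = 6.82 kg / 0.0333889 kg/s = 204.26 s
D = 26.7 mm = 0.0267 m;  h = 9.54 mm = 0.00954 m
ΔT_a = T_lim − T_in = 215.3 °C − 170.4 °C = 44.9 K
Invert ΔT = ηγ̇²t_res/(ρcp) for γ̇: γ̇_max² = ΔT_a ρ cp / (η t_res) = 44.9·1256·1583 / (677·204.26) = 645.574 s⁻²
Take the square root: γ̇_max = √(645.574) = 25.4081 s⁻¹
Solve γ̇ = πDN/h for N: N_max = γ̇_max·h/(π·D) = 25.4081 × 0.00954 / (π × 0.0267) = 2.88975 rev/s = 173.385 rpm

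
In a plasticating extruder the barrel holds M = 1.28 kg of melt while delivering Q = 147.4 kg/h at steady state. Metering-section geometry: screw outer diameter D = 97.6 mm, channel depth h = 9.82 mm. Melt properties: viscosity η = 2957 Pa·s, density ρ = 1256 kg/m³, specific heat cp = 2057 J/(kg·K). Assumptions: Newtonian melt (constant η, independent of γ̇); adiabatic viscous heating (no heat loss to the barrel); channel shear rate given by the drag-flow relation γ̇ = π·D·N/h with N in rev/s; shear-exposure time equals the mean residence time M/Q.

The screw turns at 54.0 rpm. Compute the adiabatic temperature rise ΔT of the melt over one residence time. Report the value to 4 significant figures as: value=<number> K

value=28.26 K

Convert throughput: Q = 147.4 kg/h = 147.4/3600 = 0.0409444 kg/s
t_res = M / Q_s = 1.28 / 0.0409444 = 31.2619 s
Convert to SI: D = 0.0976 m, h = 0.00982 m, N = 54.0/60 = 0.9 rev/s
γ̇ = π D N / h = (π)(0.0976)(0.9) / 0.00982 = 28.1016 s⁻¹
ΔT = η·γ̇²·t_res / (ρ·cp) = 2957 · (28.1016)² · 31.2619 / (1256 · 2057) = 28.2556 K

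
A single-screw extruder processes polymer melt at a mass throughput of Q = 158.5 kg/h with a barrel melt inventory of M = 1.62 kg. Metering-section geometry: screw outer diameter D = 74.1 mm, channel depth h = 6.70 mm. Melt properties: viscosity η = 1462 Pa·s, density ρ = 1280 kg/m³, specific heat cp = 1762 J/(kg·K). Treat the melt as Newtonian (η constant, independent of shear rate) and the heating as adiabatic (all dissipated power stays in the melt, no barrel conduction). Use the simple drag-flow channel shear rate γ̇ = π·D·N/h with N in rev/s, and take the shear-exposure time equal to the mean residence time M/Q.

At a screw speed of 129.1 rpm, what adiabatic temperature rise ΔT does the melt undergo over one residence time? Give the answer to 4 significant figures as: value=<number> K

value=133.3 K

Convert throughput: Q = 158.5 kg/h = 158.5/3600 = 0.0440278 kg/s
t_res = M / Q_s = 1.62 ÷ 0.0440278 = 36.795 s
D = 74.1 mm = 0.0741 m;  h = 6.70 mm = 0.0067 m;  N = 129.1 rpm / 60 = 2.15167 rev/s
γ̇ = π·D·N / h = π · 0.0741 · 2.15167 / 0.0067 = 74.7598 s⁻¹
ΔT = η·γ̇²·t_res/(ρ·cp) = [1462 × 74.7598² × 36.795] / [1280 × 1762] = 133.308 K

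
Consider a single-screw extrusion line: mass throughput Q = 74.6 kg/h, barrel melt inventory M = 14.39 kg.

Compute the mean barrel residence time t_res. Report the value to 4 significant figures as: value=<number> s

value=694.4 s

Throughput in SI: Q_s = 74.6 kg/h ÷ 3600 s/h = 0.0207222 kg/s
t_res = M / Q_s = 14.39 ÷ 0.0207222 = 694.424 s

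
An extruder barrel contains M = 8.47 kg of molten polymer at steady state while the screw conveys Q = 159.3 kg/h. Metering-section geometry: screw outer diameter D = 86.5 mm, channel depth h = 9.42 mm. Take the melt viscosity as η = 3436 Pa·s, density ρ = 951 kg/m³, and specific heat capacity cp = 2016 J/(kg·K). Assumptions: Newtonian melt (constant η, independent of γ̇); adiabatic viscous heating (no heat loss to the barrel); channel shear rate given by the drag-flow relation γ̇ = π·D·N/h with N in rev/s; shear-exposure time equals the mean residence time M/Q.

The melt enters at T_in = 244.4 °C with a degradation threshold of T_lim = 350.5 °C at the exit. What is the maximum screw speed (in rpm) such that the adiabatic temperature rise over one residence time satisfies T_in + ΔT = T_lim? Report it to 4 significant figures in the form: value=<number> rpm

value=36.58 rpm

Throughput in SI: Q_s = 159.3 kg/h ÷ 3600 s/h = 0.04425 kg/s
t_res = M / Q_s = 8.47 ÷ 0.04425 = 191.412 s
Convert to metres: D = 0.0865 m, h = 0.00942 m
ΔT_a = T_lim − T_in = 350.5 °C − 244.4 °C = 106.1 K
γ̇_max² = ΔT_a·ρ·cp / (η·t_res) = [106.1 × 951 × 2016] / [3436 × 191.412] = 309.288 s⁻²
γ̇_max = sqrt(309.288) = 17.5866 s⁻¹
N_max = γ̇_max·h / (π·D) = 17.5866 · 0.00942 / (π · 0.0865) = 0.60963 rev/s = 36.5778 rpm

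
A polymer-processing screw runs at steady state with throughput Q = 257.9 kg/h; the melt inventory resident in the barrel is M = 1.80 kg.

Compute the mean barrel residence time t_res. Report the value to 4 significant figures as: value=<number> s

value=25.13 s

Q_s = Q / 3600 = 257.9 / 3600 = 0.0716389 kg/s
t_res = M / Q_s = 1.80 ÷ 0.0716389 = 25.126 s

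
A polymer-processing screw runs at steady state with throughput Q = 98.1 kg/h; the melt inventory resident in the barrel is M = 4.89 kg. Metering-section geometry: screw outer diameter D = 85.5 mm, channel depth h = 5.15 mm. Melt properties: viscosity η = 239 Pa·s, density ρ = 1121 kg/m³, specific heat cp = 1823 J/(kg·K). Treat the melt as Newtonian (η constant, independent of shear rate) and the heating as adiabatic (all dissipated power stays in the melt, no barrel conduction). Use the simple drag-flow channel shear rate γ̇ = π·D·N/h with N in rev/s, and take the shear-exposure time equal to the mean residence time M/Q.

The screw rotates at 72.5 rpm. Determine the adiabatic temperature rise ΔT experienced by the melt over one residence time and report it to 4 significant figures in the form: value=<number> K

Q_s = Q / 3600 = 98.1 / 3600 = 0.02725 kg/s
t_res = M / Q_s = 4.89 ÷ 0.02725 = 179.45 s
Convert to SI: D = 0.0855 m, h = 0.00515 m, N = 72.5/60 = 1.20833 rev/s
Shear rate: γ̇ = πDN/h = π·0.0855·1.20833/0.00515 = 63.0225 s⁻¹
Adiabatic rise: ΔT = η γ̇² t_res / (ρ cp) = 239·(63.0225)²·179.45 / (1121·1823) = 83.3564 K

value=83.36 K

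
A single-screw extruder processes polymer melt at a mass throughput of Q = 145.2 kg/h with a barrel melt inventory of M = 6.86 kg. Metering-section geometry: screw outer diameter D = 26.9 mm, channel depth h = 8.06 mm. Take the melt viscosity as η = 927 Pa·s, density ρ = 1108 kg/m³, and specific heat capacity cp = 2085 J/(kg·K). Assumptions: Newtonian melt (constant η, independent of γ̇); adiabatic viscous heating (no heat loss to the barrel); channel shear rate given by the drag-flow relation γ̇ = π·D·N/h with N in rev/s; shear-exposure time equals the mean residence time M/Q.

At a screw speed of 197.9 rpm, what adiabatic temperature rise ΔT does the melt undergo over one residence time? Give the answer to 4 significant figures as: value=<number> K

value=81.62 K

Q_s = Q / 3600 = 145.2 / 3600 = 0.0403333 kg/s
Mean residence time: t_res = M/Q_s = 6.86 kg / 0.0403333 kg/s = 170.083 s
Convert to SI: D = 0.0269 m, h = 0.00806 m, N = 197.9/60 = 3.29833 rev/s
Shear rate: γ̇ = πDN/h = π·0.0269·3.29833/0.00806 = 34.5829 s⁻¹
ΔT = η·γ̇²·t_res / (ρ·cp) = 927 · (34.5829)² · 170.083 / (1108 · 2085) = 81.6239 K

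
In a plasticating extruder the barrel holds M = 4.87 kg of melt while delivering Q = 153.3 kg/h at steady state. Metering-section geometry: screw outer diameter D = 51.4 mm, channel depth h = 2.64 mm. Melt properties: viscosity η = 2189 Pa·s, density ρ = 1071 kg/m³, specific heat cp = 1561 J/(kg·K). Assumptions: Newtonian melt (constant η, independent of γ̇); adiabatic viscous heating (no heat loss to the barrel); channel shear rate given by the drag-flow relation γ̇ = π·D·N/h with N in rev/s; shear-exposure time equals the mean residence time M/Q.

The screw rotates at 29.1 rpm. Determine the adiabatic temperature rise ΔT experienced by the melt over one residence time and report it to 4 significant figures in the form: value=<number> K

Throughput in SI: Q_s = 153.3 kg/h ÷ 3600 s/h = 0.0425833 kg/s
t_res = M / Q_s = 4.87 / 0.0425833 = 114.364 s
D = 51.4 mm = 0.0514 m;  h = 2.64 mm = 0.00264 m;  N = 29.1 rpm / 60 = 0.485 rev/s
Shear rate: γ̇ = πDN/h = π·0.0514·0.485/0.00264 = 29.6654 s⁻¹
ΔT = η·γ̇²·t_res / (ρ·cp) = 2189 · (29.6654)² · 114.364 / (1071 · 1561) = 131.778 K

value=131.8 K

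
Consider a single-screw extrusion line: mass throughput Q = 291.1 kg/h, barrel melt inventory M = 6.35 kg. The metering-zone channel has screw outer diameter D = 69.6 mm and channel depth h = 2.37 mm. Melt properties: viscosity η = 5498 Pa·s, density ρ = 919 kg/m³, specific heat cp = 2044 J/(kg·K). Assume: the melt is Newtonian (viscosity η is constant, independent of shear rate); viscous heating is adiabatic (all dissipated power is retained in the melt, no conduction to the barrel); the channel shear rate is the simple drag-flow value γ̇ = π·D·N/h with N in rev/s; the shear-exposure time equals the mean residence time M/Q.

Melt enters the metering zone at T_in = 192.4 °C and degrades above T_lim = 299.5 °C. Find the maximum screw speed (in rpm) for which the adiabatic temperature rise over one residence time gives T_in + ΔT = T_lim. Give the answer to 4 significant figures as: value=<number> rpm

Convert throughput: Q = 291.1 kg/h = 291.1/3600 = 0.0808611 kg/s
t_res = M / Q_s = 6.35 ÷ 0.0808611 = 78.5297 s
Convert to metres: D = 0.0696 m, h = 0.00237 m
Allowable rise: ΔT_a = T_lim − T_in = 299.5 − 192.4 = 107.1 K
γ̇_max² = ΔT_a·ρ·cp/(η·t_res) = 107.1·919·2044/(5498·78.5297) = 465.958 s⁻²
γ̇_max = √465.958 = 21.5861 s⁻¹
N_max = γ̇_max·h / (π·D) = 21.5861 · 0.00237 / (π · 0.0696) = 0.233971 rev/s = 14.0383 rpm

value=14.04 rpm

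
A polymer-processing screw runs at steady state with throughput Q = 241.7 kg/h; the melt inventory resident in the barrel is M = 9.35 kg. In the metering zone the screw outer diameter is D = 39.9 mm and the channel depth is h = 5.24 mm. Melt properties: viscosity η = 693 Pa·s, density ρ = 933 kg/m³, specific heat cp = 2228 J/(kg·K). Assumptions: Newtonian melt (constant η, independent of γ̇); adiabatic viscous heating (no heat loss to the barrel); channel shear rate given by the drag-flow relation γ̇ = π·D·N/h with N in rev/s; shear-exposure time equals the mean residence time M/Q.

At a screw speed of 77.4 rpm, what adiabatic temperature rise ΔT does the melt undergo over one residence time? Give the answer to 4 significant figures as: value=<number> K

value=44.21 K

Throughput in SI: Q_s = 241.7 kg/h ÷ 3600 s/h = 0.0671389 kg/s
t_res = M / Q_s = 9.35 / 0.0671389 = 139.264 s
Geometry in metres: D = 39.9 mm → 0.0399 m, h = 5.24 mm → 0.00524 m; screw speed N = 77.4 rpm = 1.29 rev/s
γ̇ = π D N / h = (π)(0.0399)(1.29) / 0.00524 = 30.859 s⁻¹
ΔT = η·γ̇²·t_res/(ρ·cp) = [693 × 30.859² × 139.264] / [933 × 2228] = 44.2116 K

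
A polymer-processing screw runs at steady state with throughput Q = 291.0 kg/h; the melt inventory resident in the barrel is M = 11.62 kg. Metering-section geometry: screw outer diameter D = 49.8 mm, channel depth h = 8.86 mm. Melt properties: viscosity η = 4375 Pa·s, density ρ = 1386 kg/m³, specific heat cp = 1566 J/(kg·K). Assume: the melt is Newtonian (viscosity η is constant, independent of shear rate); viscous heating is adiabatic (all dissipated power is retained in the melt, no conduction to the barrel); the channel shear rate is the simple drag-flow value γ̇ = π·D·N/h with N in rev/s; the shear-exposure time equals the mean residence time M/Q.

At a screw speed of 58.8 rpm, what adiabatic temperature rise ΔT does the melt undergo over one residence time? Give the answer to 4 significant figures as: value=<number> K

value=86.77 K

Q_s = Q / 3600 = 291.0 / 3600 = 0.0808333 kg/s
Mean residence time: t_res = M/Q_s = 11.62 kg / 0.0808333 kg/s = 143.753 s
Convert to SI: D = 0.0498 m, h = 0.00886 m, N = 58.8/60 = 0.98 rev/s
γ̇ = π D N / h = (π)(0.0498)(0.98) / 0.00886 = 17.305 s⁻¹
ΔT = η·γ̇²·t_res / (ρ·cp) = 4375 · (17.305)² · 143.753 / (1386 · 1566) = 86.7724 K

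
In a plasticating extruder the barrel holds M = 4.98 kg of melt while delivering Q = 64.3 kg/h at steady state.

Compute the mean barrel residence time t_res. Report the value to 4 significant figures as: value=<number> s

value=278.8 s

Convert throughput: Q = 64.3 kg/h = 64.3/3600 = 0.0178611 kg/s
t_res = M / Q_s = 4.98 ÷ 0.0178611 = 278.818 s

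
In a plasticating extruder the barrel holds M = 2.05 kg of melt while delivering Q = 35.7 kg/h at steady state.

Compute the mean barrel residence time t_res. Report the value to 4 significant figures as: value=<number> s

value=206.7 s

Q_s = Q / 3600 = 35.7 / 3600 = 0.00991667 kg/s
t_res = M / Q_s = 2.05 / 0.00991667 = 206.723 s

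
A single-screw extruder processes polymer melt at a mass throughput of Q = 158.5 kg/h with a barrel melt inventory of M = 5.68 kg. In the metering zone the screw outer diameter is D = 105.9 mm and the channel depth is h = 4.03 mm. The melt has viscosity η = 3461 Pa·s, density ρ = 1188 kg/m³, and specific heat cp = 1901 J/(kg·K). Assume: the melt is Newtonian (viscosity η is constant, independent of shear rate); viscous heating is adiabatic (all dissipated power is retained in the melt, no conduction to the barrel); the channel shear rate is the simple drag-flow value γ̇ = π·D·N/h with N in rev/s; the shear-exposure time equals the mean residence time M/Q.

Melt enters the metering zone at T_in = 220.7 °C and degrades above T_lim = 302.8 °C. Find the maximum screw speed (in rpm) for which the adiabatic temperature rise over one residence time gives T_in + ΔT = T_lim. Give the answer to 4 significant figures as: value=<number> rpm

Convert throughput: Q = 158.5 kg/h = 158.5/3600 = 0.0440278 kg/s
t_res = M / Q_s = 5.68 / 0.0440278 = 129.009 s
D = 105.9 mm = 0.1059 m;  h = 4.03 mm = 0.00403 m
ΔT_a = T_lim − T_in = 302.8 − 220.7 = 82.1 K
Invert ΔT = ηγ̇²t_res/(ρcp) for γ̇: γ̇_max² = ΔT_a ρ cp / (η t_res) = 82.1·1188·1901 / (3461·129.009) = 415.259 s⁻²
γ̇_max = sqrt(415.259) = 20.3779 s⁻¹
Solve γ̇ = πDN/h for N: N_max = γ̇_max·h/(π·D) = 20.3779 × 0.00403 / (π × 0.1059) = 0.246842 rev/s = 14.8105 rpm

value=14.81 rpm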